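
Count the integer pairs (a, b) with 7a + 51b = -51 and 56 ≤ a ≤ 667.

gcd(51, 7) = 1.
By Bézout, 7·(22) + 51·(-3) = 1.
Particular solution: (0, -1).
General solution: a = 0 + 51t, b = -1 - 7t for integer t.
56 ≤ 0 + 51t ≤ 667 gives t ∈ [2, 13], which is 12 values.

12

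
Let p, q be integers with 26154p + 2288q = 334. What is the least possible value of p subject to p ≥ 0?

483

gcd(26154, 2288):
  26154 = 11*2288 + 986
  2288 = 2*986 + 316
  986 = 3*316 + 38
  316 = 8*38 + 12
  38 = 3*12 + 2
  12 = 6*2
so gcd(26154, 2288) = 2.
2 divides 334, so solutions exist.
Back-substitute for Bézout coefficients:
  2 = 38 - 3*12
  ... = 26154*(181) + 2288*(-2069)
Scale by 334/2 = 167: (p₀, q₀) = (30227, -345523).
General solution: p = 30227 + 1144t, q = -345523 - 13077t for integer t.
p ≥ 0: smallest is 30227 mod 1144 = 483 (at t = -26), with q = -5521.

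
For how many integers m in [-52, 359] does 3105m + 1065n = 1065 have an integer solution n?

gcd(3105, 1065) = 15  (3105 = 2×1065 + 975, 1065 = 1×975 + 90, 975 = 10×90 + 75, 90 = 1×75 + 15, 75 = 5×15).
Back-substituting, 3105×(-12) + 1065×(35) = 15.
Scale by 71: particular solution (-852, 2485); reduce m mod 71: (0, 1).
General solution: m = 0 + 71t, n = 1 - 207t for integer t.
-52 ≤ 0 + 71t ≤ 359 gives t ∈ [0, 5], which is 6 values.

6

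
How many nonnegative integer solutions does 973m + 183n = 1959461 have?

11

gcd(973, 183) = 1.
By Bézout, 973×(-41) + 183×(218) = 1.
One solution: (14, 10633).
General: m = 14 + 183t, n = 10633 - 973t.
m ≥ 0 ⇒ t ≥ 0; n ≥ 0 ⇒ t ≤ 10. So t ∈ [0, 10]: 11 solutions.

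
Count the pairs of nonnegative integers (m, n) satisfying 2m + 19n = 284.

8

gcd(19, 2) = 1  (19 = 9×2 + 1, 2 = 2×1).
Back-substituting, 2×(-9) + 19×(1) = 1.
Scale by 284: one solution is (-2556, 284). Reduce m mod 19: (9, 14).
General: m = 9 + 19t, n = 14 - 2t.
m ≥ 0 ⇒ t ≥ 0; n ≥ 0 ⇒ t ≤ 7. So t ∈ [0, 7]: 8 solutions.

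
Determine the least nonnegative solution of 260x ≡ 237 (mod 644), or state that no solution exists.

gcd(644, 260):
  644 = 2×260 + 124
  260 = 2×124 + 12
  124 = 10×12 + 4
  12 = 3×4
so gcd(644, 260) = 4.
4 does not divide 237, so the congruence has no solution.

no solution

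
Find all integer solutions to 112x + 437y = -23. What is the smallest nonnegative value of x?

230

gcd(437, 112):
  437 = 3*112 + 101
  112 = 1*101 + 11
  101 = 9*11 + 2
  11 = 5*2 + 1
  2 = 2*1
so gcd(437, 112) = 1.
1 divides -23, so solutions exist.
Back-substitute for Bézout coefficients:
  1 = 11 - 5*2
  ... = 112*(199) + 437*(-51)
Scale by -23/1 = -23: (x₀, y₀) = (-4577, 1173).
General solution: x = -4577 + 437t, y = 1173 - 112t for integer t.
x ≥ 0: smallest is -4577 mod 437 = 230 (at t = 11), with y = -59.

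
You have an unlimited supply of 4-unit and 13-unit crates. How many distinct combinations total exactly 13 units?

Need nonnegative integers with 4j + 13k = 13.
gcd(4, 13) = 1, and 4·(-3) + 13·(1) = 1.
So (j₀, k₀) = (-39, 13); general j = -39 + 13t, k = 13 - 4t.
j ≥ 0 ⇒ t ≥ 3; k ≥ 0 ⇒ t ≤ 3. That's 1 value of t.

1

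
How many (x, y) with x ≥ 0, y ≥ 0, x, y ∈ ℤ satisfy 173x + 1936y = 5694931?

gcd(1936, 173) = 1.
By Bézout, 173×(-235) + 1936×(21) = 1.
One solution: (1551, 2803).
General: x = 1551 + 1936t, y = 2803 - 173t.
x ≥ 0 ⇒ t ≥ 0; y ≥ 0 ⇒ t ≤ 16. So t ∈ [0, 16]: 17 solutions.

17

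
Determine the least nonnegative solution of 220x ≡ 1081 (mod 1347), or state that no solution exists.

109

gcd(1347, 220) = 1  (1347 = 6·220 + 27, 220 = 8·27 + 4, 27 = 6·4 + 3, 4 = 1·3 + 1, 3 = 3·1).
1 divides 1081, so solutions exist.
Back-substituting, 220·(349) + 1347·(-57) = 1.
So 220·(349) ≡ 1 (mod 1347); multiply by 1081: x ≡ 377269 (mod 1347).
Smallest nonnegative: x = 377269 mod 1347 = 109.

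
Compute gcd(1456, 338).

gcd(1456, 338):
  1456 = 4×338 + 104
  338 = 3×104 + 26
  104 = 4×26
so gcd(1456, 338) = 26.

26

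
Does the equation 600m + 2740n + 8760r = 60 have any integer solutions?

yes

gcd(2740, 600) = 20  (2740 = 4*600 + 340, 600 = 1*340 + 260, 340 = 1*260 + 80, 260 = 3*80 + 20, 80 = 4*20).
gcd(20, 8760) = 20.
20 divides 60, so integer solutions exist.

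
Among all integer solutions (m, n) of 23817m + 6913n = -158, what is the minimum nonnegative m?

gcd(23817, 6913):
  23817 = 3×6913 + 3078
  6913 = 2×3078 + 757
  3078 = 4×757 + 50
  757 = 15×50 + 7
  50 = 7×7 + 1
  7 = 7×1
so gcd(23817, 6913) = 1.
1 divides -158, so solutions exist.
Back-substitute for Bézout coefficients:
  1 = 50 - 7×7
  ... = 23817×(968) + 6913×(-3335)
Scale by -158/1 = -158: (m₀, n₀) = (-152944, 526930).
General solution: m = -152944 + 6913t, n = 526930 - 23817t for integer t.
m ≥ 0: smallest is -152944 mod 6913 = 6055 (at t = 23), with n = -20861.

6055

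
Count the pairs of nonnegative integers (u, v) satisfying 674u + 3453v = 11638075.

5

gcd(3453, 674) = 1  (3453 = 5*674 + 83, 674 = 8*83 + 10, 83 = 8*10 + 3, 10 = 3*3 + 1, 3 = 3*1).
Back-substituting, 674*(1040) + 3453*(-203) = 1.
Scale by 11638075: one solution is (12103598000, -2362529225). Reduce u mod 3453: (827, 3209).
General: u = 827 + 3453t, v = 3209 - 674t.
u ≥ 0 ⇒ t ≥ 0; v ≥ 0 ⇒ t ≤ 4. So t ∈ [0, 4]: 5 solutions.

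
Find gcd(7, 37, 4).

1

gcd(37, 7):
  37 = 5*7 + 2
  7 = 3*2 + 1
  2 = 2*1
so gcd(37, 7) = 1.
gcd(1, 4) = 1.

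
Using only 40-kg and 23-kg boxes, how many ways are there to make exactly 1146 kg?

Need nonnegative integers with 40j + 23k = 1146.
gcd(40, 23) = 1, and 40·(-4) + 23·(7) = 1.
So (j₀, k₀) = (-4584, 8022); general j = -4584 + 23t, k = 8022 - 40t.
j ≥ 0 ⇒ t ≥ 200; k ≥ 0 ⇒ t ≤ 200. That's 1 value of t.

1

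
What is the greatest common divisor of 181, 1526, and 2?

1

gcd(1526, 181) = 1.
gcd(1, 2) = 1.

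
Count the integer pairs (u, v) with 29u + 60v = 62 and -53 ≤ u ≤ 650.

11

gcd(60, 29) = 1.
By Bézout, 29×(29) + 60×(-14) = 1.
Particular solution: (58, -27).
General solution: u = 58 + 60t, v = -27 - 29t for integer t.
-53 ≤ 58 + 60t ≤ 650 gives t ∈ [-1, 9], which is 11 values.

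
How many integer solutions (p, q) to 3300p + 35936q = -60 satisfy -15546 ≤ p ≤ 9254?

gcd(35936, 3300):
  35936 = 10*3300 + 2936
  3300 = 1*2936 + 364
  2936 = 8*364 + 24
  364 = 15*24 + 4
  24 = 6*4
so gcd(35936, 3300) = 4.
Back-substitute for Bézout coefficients:
  4 = 364 - 15*24
  ... = 3300*(1481) + 35936*(-136)
Scale by -15: particular solution (-22215, 2040); reduce p mod 8984: (4737, -435).
General solution: p = 4737 + 8984t, q = -435 - 825t for integer t.
-15546 ≤ 4737 + 8984t ≤ 9254 gives t ∈ [-2, 0], which is 3 values.

3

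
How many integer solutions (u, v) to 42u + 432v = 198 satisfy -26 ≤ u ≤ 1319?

19

gcd(432, 42) = 6.
By Bézout, 42×(31) + 432×(-3) = 6.
Particular solution: (15, -1).
General solution: u = 15 + 72t, v = -1 - 7t for integer t.
-26 ≤ 15 + 72t ≤ 1319 gives t ∈ [0, 18], which is 19 values.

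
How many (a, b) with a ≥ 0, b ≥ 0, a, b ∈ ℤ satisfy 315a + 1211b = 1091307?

gcd(1211, 315):
  1211 = 3·315 + 266
  315 = 1·266 + 49
  266 = 5·49 + 21
  49 = 2·21 + 7
  21 = 3·7
so gcd(1211, 315) = 7.
Back-substitute for Bézout coefficients:
  7 = 49 - 2·21
  ... = 315·(50) + 1211·(-13)
Scale by 155901: one solution is (7795050, -2026713). Reduce a mod 173: (16, 897).
General: a = 16 + 173t, b = 897 - 45t.
a ≥ 0 ⇒ t ≥ 0; b ≥ 0 ⇒ t ≤ 19. So t ∈ [0, 19]: 20 solutions.

20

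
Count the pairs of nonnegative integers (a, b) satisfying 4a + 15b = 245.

gcd(15, 4) = 1.
By Bézout, 4·(4) + 15·(-1) = 1.
One solution: (5, 15).
General: a = 5 + 15t, b = 15 - 4t.
a ≥ 0 ⇒ t ≥ 0; b ≥ 0 ⇒ t ≤ 3. So t ∈ [0, 3]: 4 solutions.

4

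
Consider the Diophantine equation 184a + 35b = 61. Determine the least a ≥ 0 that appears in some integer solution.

34

gcd(184, 35) = 1.
1 divides 61, so solutions exist.
By Bézout, 184*(4) + 35*(-21) = 1.
Scale by 61/1 = 61: (a₀, b₀) = (244, -1281).
General solution: a = 244 + 35t, b = -1281 - 184t for integer t.
a ≥ 0: smallest is 244 mod 35 = 34 (at t = -6), with b = -177.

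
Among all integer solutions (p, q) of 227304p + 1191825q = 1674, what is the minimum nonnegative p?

gcd(1191825, 227304) = 9.
9 divides 1674, so solutions exist.
By Bézout, 227304*(-26054) + 1191825*(4969) = 9.
Scale by 1674/9 = 186: (p₀, q₀) = (-4846044, 924234).
General solution: p = -4846044 + 132425t, q = 924234 - 25256t for integer t.
p ≥ 0: smallest is -4846044 mod 132425 = 53681 (at t = 37), with q = -10238.

53681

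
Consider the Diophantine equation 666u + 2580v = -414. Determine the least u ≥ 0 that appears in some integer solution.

11

gcd(2580, 666) = 6  (2580 = 3·666 + 582, 666 = 1·582 + 84, 582 = 6·84 + 78, 84 = 1·78 + 6, 78 = 13·6).
6 divides -414, so solutions exist.
Back-substituting, 666·(31) + 2580·(-8) = 6.
Scale by -414/6 = -69: (u₀, v₀) = (-2139, 552).
General solution: u = -2139 + 430t, v = 552 - 111t for integer t.
u ≥ 0: smallest is -2139 mod 430 = 11 (at t = 5), with v = -3.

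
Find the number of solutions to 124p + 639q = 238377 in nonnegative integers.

3

gcd(639, 124) = 1  (639 = 5·124 + 19, 124 = 6·19 + 10, 19 = 1·10 + 9, 10 = 1·9 + 1, 9 = 9·1).
Back-substituting, 124·(67) + 639·(-13) = 1.
Scale by 238377: one solution is (15971259, -3098901). Reduce p mod 639: (93, 355).
General: p = 93 + 639t, q = 355 - 124t.
p ≥ 0 ⇒ t ≥ 0; q ≥ 0 ⇒ t ≤ 2. So t ∈ [0, 2]: 3 solutions.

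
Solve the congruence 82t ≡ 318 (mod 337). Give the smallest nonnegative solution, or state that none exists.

gcd(337, 82):
  337 = 4×82 + 9
  82 = 9×9 + 1
  9 = 9×1
so gcd(337, 82) = 1.
1 divides 318, so solutions exist.
Back-substitute for Bézout coefficients:
  1 = 82 - 9×9
  ... = 82×(37) + 337×(-9)
So 82×(37) ≡ 1 (mod 337); multiply by 318: t ≡ 11766 (mod 337).
Smallest nonnegative: t = 11766 mod 337 = 308.

308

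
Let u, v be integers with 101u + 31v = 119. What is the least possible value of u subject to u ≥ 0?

gcd(101, 31):
  101 = 3*31 + 8
  31 = 3*8 + 7
  8 = 1*7 + 1
  7 = 7*1
so gcd(101, 31) = 1.
1 divides 119, so solutions exist.
Back-substitute for Bézout coefficients:
  1 = 8 - 1*7
  ... = 101*(4) + 31*(-13)
Scale by 119/1 = 119: (u₀, v₀) = (476, -1547).
General solution: u = 476 + 31t, v = -1547 - 101t for integer t.
u ≥ 0: smallest is 476 mod 31 = 11 (at t = -15), with v = -32.

11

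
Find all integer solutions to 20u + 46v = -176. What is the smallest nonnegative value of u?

5

gcd(46, 20) = 2  (46 = 2*20 + 6, 20 = 3*6 + 2, 6 = 3*2).
2 divides -176, so solutions exist.
Back-substituting, 20*(7) + 46*(-3) = 2.
Scale by -176/2 = -88: (u₀, v₀) = (-616, 264).
General solution: u = -616 + 23t, v = 264 - 10t for integer t.
u ≥ 0: smallest is -616 mod 23 = 5 (at t = 27), with v = -6.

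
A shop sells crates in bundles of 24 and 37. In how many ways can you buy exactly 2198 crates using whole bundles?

Need nonnegative integers with 24j + 37k = 2198.
gcd(24, 37) = 1, and 24·(17) + 37·(-11) = 1.
So (j₀, k₀) = (37366, -24178); general j = 37366 + 37t, k = -24178 - 24t.
j ≥ 0 ⇒ t ≥ -1009; k ≥ 0 ⇒ t ≤ -1008. That's 2 values of t.

2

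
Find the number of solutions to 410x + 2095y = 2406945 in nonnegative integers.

14

gcd(2095, 410) = 5  (2095 = 5·410 + 45, 410 = 9·45 + 5, 45 = 9·5).
Back-substituting, 410·(46) + 2095·(-9) = 5.
Scale by 481389: one solution is (22143894, -4332501). Reduce x mod 419: (163, 1117).
General: x = 163 + 419t, y = 1117 - 82t.
x ≥ 0 ⇒ t ≥ 0; y ≥ 0 ⇒ t ≤ 13. So t ∈ [0, 13]: 14 solutions.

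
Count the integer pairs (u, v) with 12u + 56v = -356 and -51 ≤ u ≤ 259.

22

gcd(56, 12) = 4.
By Bézout, 12*(5) + 56*(-1) = 4.
Particular solution: (3, -7).
General solution: u = 3 + 14t, v = -7 - 3t for integer t.
-51 ≤ 3 + 14t ≤ 259 gives t ∈ [-3, 18], which is 22 values.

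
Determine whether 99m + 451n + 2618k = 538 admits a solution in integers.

no

gcd(451, 99) = 11  (451 = 4·99 + 55, 99 = 1·55 + 44, 55 = 1·44 + 11, 44 = 4·11).
gcd(11, 2618) = 11.
11 does not divide 538 (remainder 10), so no integer solutions.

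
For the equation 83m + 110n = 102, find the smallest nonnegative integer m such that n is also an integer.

94

gcd(110, 83) = 1  (110 = 1×83 + 27, 83 = 3×27 + 2, 27 = 13×2 + 1, 2 = 2×1).
1 divides 102, so solutions exist.
Back-substituting, 83×(-53) + 110×(40) = 1.
Scale by 102/1 = 102: (m₀, n₀) = (-5406, 4080).
General solution: m = -5406 + 110t, n = 4080 - 83t for integer t.
m ≥ 0: smallest is -5406 mod 110 = 94 (at t = 50), with n = -70.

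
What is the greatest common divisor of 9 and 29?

1

gcd(29, 9) = 1  (29 = 3*9 + 2, 9 = 4*2 + 1, 2 = 2*1).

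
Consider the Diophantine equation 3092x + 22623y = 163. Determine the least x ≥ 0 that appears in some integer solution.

461

gcd(22623, 3092):
  22623 = 7×3092 + 979
  3092 = 3×979 + 155
  979 = 6×155 + 49
  155 = 3×49 + 8
  49 = 6×8 + 1
  8 = 8×1
so gcd(22623, 3092) = 1.
1 divides 163, so solutions exist.
Back-substitute for Bézout coefficients:
  1 = 49 - 6×8
  ... = 3092×(-2773) + 22623×(379)
Scale by 163/1 = 163: (x₀, y₀) = (-451999, 61777).
General solution: x = -451999 + 22623t, y = 61777 - 3092t for integer t.
x ≥ 0: smallest is -451999 mod 22623 = 461 (at t = 20), with y = -63.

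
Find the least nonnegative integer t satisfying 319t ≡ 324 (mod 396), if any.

gcd(396, 319) = 11.
11 does not divide 324, so the congruence has no solution.

no solution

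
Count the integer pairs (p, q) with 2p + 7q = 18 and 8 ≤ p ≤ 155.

gcd(7, 2) = 1  (7 = 3*2 + 1, 2 = 2*1).
Back-substituting, 2*(-3) + 7*(1) = 1.
Scale by 18: particular solution (-54, 18); reduce p mod 7: (2, 2).
General solution: p = 2 + 7t, q = 2 - 2t for integer t.
8 ≤ 2 + 7t ≤ 155 gives t ∈ [1, 21], which is 21 values.

21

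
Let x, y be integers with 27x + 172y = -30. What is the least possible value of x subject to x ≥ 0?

gcd(172, 27) = 1.
1 divides -30, so solutions exist.
By Bézout, 27*(51) + 172*(-8) = 1.
Scale by -30/1 = -30: (x₀, y₀) = (-1530, 240).
General solution: x = -1530 + 172t, y = 240 - 27t for integer t.
x ≥ 0: smallest is -1530 mod 172 = 18 (at t = 9), with y = -3.

18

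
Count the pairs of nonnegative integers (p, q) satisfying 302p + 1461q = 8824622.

gcd(1461, 302):
  1461 = 4·302 + 253
  302 = 1·253 + 49
  253 = 5·49 + 8
  49 = 6·8 + 1
  8 = 8·1
so gcd(1461, 302) = 1.
Back-substitute for Bézout coefficients:
  1 = 49 - 6·8
  ... = 302·(179) + 1461·(-37)
Scale by 8824622: one solution is (1579607338, -326511014). Reduce p mod 1461: (436, 5950).
General: p = 436 + 1461t, q = 5950 - 302t.
p ≥ 0 ⇒ t ≥ 0; q ≥ 0 ⇒ t ≤ 19. So t ∈ [0, 19]: 20 solutions.

20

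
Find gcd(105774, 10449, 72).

gcd(105774, 10449) = 3  (105774 = 10·10449 + 1284, 10449 = 8·1284 + 177, 1284 = 7·177 + 45, 177 = 3·45 + 42, 45 = 1·42 + 3, 42 = 14·3).
gcd(3, 72) = 3.

3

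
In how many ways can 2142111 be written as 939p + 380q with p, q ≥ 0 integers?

6

gcd(939, 380) = 1  (939 = 2·380 + 179, 380 = 2·179 + 22, 179 = 8·22 + 3, 22 = 7·3 + 1, 3 = 3·1).
Back-substituting, 939·(-121) + 380·(299) = 1.
Scale by 2142111: one solution is (-259195431, 640491189). Reduce p mod 380: (289, 4923).
General: p = 289 + 380t, q = 4923 - 939t.
p ≥ 0 ⇒ t ≥ 0; q ≥ 0 ⇒ t ≤ 5. So t ∈ [0, 5]: 6 solutions.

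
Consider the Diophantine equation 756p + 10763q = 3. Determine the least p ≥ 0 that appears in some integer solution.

gcd(10763, 756) = 1  (10763 = 14*756 + 179, 756 = 4*179 + 40, 179 = 4*40 + 19, 40 = 2*19 + 2, 19 = 9*2 + 1, 2 = 2*1).
1 divides 3, so solutions exist.
Back-substituting, 756*(-5111) + 10763*(359) = 1.
Scale by 3/1 = 3: (p₀, q₀) = (-15333, 1077).
General solution: p = -15333 + 10763t, q = 1077 - 756t for integer t.
p ≥ 0: smallest is -15333 mod 10763 = 6193 (at t = 2), with q = -435.

6193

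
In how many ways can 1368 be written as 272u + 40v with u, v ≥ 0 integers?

1

gcd(272, 40):
  272 = 6·40 + 32
  40 = 1·32 + 8
  32 = 4·8
so gcd(272, 40) = 8.
Back-substitute for Bézout coefficients:
  8 = 40 - 1·32
  ... = 272·(-1) + 40·(7)
Scale by 171: one solution is (-171, 1197). Reduce u mod 5: (4, 7).
General: u = 4 + 5t, v = 7 - 34t.
u ≥ 0 ⇒ t ≥ 0; v ≥ 0 ⇒ t ≤ 0. So t ∈ [0, 0]: 1 solution.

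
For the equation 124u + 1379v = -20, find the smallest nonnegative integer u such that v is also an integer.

gcd(1379, 124):
  1379 = 11*124 + 15
  124 = 8*15 + 4
  15 = 3*4 + 3
  4 = 1*3 + 1
  3 = 3*1
so gcd(1379, 124) = 1.
1 divides -20, so solutions exist.
Back-substitute for Bézout coefficients:
  1 = 4 - 1*3
  ... = 124*(367) + 1379*(-33)
Scale by -20/1 = -20: (u₀, v₀) = (-7340, 660).
General solution: u = -7340 + 1379t, v = 660 - 124t for integer t.
u ≥ 0: smallest is -7340 mod 1379 = 934 (at t = 6), with v = -84.

934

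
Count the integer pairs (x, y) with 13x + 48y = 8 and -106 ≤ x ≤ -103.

0

gcd(48, 13):
  48 = 3×13 + 9
  13 = 1×9 + 4
  9 = 2×4 + 1
  4 = 4×1
so gcd(48, 13) = 1.
Back-substitute for Bézout coefficients:
  1 = 9 - 2×4
  ... = 13×(-11) + 48×(3)
Scale by 8: particular solution (-88, 24); reduce x mod 48: (8, -2).
General solution: x = 8 + 48t, y = -2 - 13t for integer t.
-106 ≤ 8 + 48t ≤ -103 gives t ∈ [-2, -3], which is 0 values.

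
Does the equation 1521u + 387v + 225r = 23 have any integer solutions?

no

gcd(1521, 387) = 9.
gcd(9, 225) = 9.
9 does not divide 23 (remainder 5), so no integer solutions.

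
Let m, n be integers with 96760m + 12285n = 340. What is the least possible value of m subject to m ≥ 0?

gcd(96760, 12285) = 5  (96760 = 7*12285 + 10765, 12285 = 1*10765 + 1520, 10765 = 7*1520 + 125, 1520 = 12*125 + 20, 125 = 6*20 + 5, 20 = 4*5).
5 divides 340, so solutions exist.
Back-substituting, 96760*(590) + 12285*(-4647) = 5.
Scale by 340/5 = 68: (m₀, n₀) = (40120, -315996).
General solution: m = 40120 + 2457t, n = -315996 - 19352t for integer t.
m ≥ 0: smallest is 40120 mod 2457 = 808 (at t = -16), with n = -6364.

808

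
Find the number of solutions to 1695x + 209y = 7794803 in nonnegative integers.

22

gcd(1695, 209) = 1.
By Bézout, 1695*(100) + 209*(-811) = 1.
One solution: (170, 35917).
General: x = 170 + 209t, y = 35917 - 1695t.
x ≥ 0 ⇒ t ≥ 0; y ≥ 0 ⇒ t ≤ 21. So t ∈ [0, 21]: 22 solutions.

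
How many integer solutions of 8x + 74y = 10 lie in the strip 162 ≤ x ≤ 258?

3

gcd(74, 8) = 2  (74 = 9·8 + 2, 8 = 4·2).
Back-substituting, 8·(-9) + 74·(1) = 2.
Scale by 5: particular solution (-45, 5); reduce x mod 37: (29, -3).
General solution: x = 29 + 37t, y = -3 - 4t for integer t.
162 ≤ 29 + 37t ≤ 258 gives t ∈ [4, 6], which is 3 values.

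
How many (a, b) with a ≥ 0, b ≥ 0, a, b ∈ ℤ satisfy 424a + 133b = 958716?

gcd(424, 133) = 1  (424 = 3*133 + 25, 133 = 5*25 + 8, 25 = 3*8 + 1, 8 = 8*1).
Back-substituting, 424*(16) + 133*(-51) = 1.
Scale by 958716: one solution is (15339456, -48894516). Reduce a mod 133: (34, 7100).
General: a = 34 + 133t, b = 7100 - 424t.
a ≥ 0 ⇒ t ≥ 0; b ≥ 0 ⇒ t ≤ 16. So t ∈ [0, 16]: 17 solutions.

17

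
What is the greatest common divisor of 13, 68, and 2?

1

gcd(68, 13):
  68 = 5·13 + 3
  13 = 4·3 + 1
  3 = 3·1
so gcd(68, 13) = 1.
gcd(1, 2) = 1.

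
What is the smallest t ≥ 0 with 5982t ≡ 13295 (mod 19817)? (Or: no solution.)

gcd(19817, 5982) = 1.
1 divides 13295, so solutions exist.
By Bézout, 5982·(-3813) + 19817·(1151) = 1.
So 5982·(-3813) ≡ 1 (mod 19817); multiply by 13295: t ≡ -50693835 (mod 19817).
Smallest nonnegative: t = -50693835 mod 19817 = 17868.

17868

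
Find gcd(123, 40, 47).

gcd(123, 40):
  123 = 3·40 + 3
  40 = 13·3 + 1
  3 = 3·1
so gcd(123, 40) = 1.
gcd(1, 47) = 1.

1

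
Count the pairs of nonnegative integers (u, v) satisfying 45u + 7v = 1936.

gcd(45, 7) = 1.
By Bézout, 45*(-2) + 7*(13) = 1.
One solution: (6, 238).
General: u = 6 + 7t, v = 238 - 45t.
u ≥ 0 ⇒ t ≥ 0; v ≥ 0 ⇒ t ≤ 5. So t ∈ [0, 5]: 6 solutions.

6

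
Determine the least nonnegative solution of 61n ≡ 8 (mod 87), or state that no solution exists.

gcd(87, 61) = 1.
1 divides 8, so solutions exist.
By Bézout, 61*(10) + 87*(-7) = 1.
So 61*(10) ≡ 1 (mod 87); multiply by 8: n ≡ 80 (mod 87).
Smallest nonnegative: n = 80 mod 87 = 80.

80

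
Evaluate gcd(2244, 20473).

1

gcd(20473, 2244):
  20473 = 9*2244 + 277
  2244 = 8*277 + 28
  277 = 9*28 + 25
  28 = 1*25 + 3
  25 = 8*3 + 1
  3 = 3*1
so gcd(20473, 2244) = 1.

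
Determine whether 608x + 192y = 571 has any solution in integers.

gcd(608, 192) = 32  (608 = 3*192 + 32, 192 = 6*32).
32 does not divide 571 (remainder 27), so no integer solutions.

no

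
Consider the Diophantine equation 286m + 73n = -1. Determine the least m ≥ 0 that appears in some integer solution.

61

gcd(286, 73):
  286 = 3*73 + 67
  73 = 1*67 + 6
  67 = 11*6 + 1
  6 = 6*1
so gcd(286, 73) = 1.
1 divides -1, so solutions exist.
Back-substitute for Bézout coefficients:
  1 = 67 - 11*6
  ... = 286*(12) + 73*(-47)
Scale by -1/1 = -1: (m₀, n₀) = (-12, 47).
General solution: m = -12 + 73t, n = 47 - 286t for integer t.
m ≥ 0: smallest is -12 mod 73 = 61 (at t = 1), with n = -239.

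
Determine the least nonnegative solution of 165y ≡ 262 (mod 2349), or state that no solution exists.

gcd(2349, 165) = 3.
3 does not divide 262, so the congruence has no solution.

no solution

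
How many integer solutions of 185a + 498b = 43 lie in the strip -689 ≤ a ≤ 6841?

gcd(498, 185) = 1  (498 = 2×185 + 128, 185 = 1×128 + 57, 128 = 2×57 + 14, 57 = 4×14 + 1, 14 = 14×1).
Back-substituting, 185×(35) + 498×(-13) = 1.
Scale by 43: particular solution (1505, -559); reduce a mod 498: (11, -4).
General solution: a = 11 + 498t, b = -4 - 185t for integer t.
-689 ≤ 11 + 498t ≤ 6841 gives t ∈ [-1, 13], which is 15 values.

15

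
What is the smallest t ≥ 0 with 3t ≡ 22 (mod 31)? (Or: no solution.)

gcd(31, 3):
  31 = 10*3 + 1
  3 = 3*1
so gcd(31, 3) = 1.
1 divides 22, so solutions exist.
Back-substitute for Bézout coefficients:
  1 = 31 - 10*3
  ... = 3*(-10) + 31*(1)
So 3*(-10) ≡ 1 (mod 31); multiply by 22: t ≡ -220 (mod 31).
Smallest nonnegative: t = -220 mod 31 = 28.

28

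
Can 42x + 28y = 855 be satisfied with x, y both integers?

gcd(42, 28) = 14  (42 = 1×28 + 14, 28 = 2×14).
14 does not divide 855 (remainder 1), so no integer solutions.

no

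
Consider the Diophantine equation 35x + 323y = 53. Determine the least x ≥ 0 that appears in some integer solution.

223

gcd(323, 35):
  323 = 9·35 + 8
  35 = 4·8 + 3
  8 = 2·3 + 2
  3 = 1·2 + 1
  2 = 2·1
so gcd(323, 35) = 1.
1 divides 53, so solutions exist.
Back-substitute for Bézout coefficients:
  1 = 3 - 1·2
  ... = 35·(120) + 323·(-13)
Scale by 53/1 = 53: (x₀, y₀) = (6360, -689).
General solution: x = 6360 + 323t, y = -689 - 35t for integer t.
x ≥ 0: smallest is 6360 mod 323 = 223 (at t = -19), with y = -24.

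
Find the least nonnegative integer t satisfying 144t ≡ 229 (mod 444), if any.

gcd(444, 144) = 12.
12 does not divide 229, so the congruence has no solution.

no solution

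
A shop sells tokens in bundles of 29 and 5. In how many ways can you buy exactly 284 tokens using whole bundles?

Need nonnegative integers with 29j + 5k = 284.
gcd(29, 5) = 1, and 29·(-1) + 5·(6) = 1.
So (j₀, k₀) = (-284, 1704); general j = -284 + 5t, k = 1704 - 29t.
j ≥ 0 ⇒ t ≥ 57; k ≥ 0 ⇒ t ≤ 58. That's 2 values of t.

2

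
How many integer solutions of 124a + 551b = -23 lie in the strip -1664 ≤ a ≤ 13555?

28

gcd(551, 124) = 1.
By Bézout, 124·(40) + 551·(-9) = 1.
Particular solution: (182, -41).
General solution: a = 182 + 551t, b = -41 - 124t for integer t.
-1664 ≤ 182 + 551t ≤ 13555 gives t ∈ [-3, 24], which is 28 values.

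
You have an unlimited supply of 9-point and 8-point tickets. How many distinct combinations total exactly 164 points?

Need nonnegative integers with 9j + 8k = 164.
gcd(9, 8) = 1, and 9·(1) + 8·(-1) = 1.
So (j₀, k₀) = (164, -164); general j = 164 + 8t, k = -164 - 9t.
j ≥ 0 ⇒ t ≥ -20; k ≥ 0 ⇒ t ≤ -19. That's 2 values of t.

2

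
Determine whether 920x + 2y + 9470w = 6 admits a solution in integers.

gcd(920, 2) = 2.
gcd(2, 9470) = 2.
2 divides 6, so integer solutions exist.

yes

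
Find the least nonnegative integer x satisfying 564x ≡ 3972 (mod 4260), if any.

gcd(4260, 564):
  4260 = 7*564 + 312
  564 = 1*312 + 252
  312 = 1*252 + 60
  252 = 4*60 + 12
  60 = 5*12
so gcd(4260, 564) = 12.
12 divides 3972, so solutions exist.
Back-substitute for Bézout coefficients:
  12 = 252 - 4*60
  ... = 564*(68) + 4260*(-9)
So 564*(68) ≡ 12 (mod 4260); multiply by 331: x ≡ 22508 (mod 355).
Smallest nonnegative: x = 22508 mod 355 = 143.

143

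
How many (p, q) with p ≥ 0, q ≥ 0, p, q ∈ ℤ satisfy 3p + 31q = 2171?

gcd(31, 3):
  31 = 10·3 + 1
  3 = 3·1
so gcd(31, 3) = 1.
Back-substitute for Bézout coefficients:
  1 = 31 - 10·3
  ... = 3·(-10) + 31·(1)
Scale by 2171: one solution is (-21710, 2171). Reduce p mod 31: (21, 68).
General: p = 21 + 31t, q = 68 - 3t.
p ≥ 0 ⇒ t ≥ 0; q ≥ 0 ⇒ t ≤ 22. So t ∈ [0, 22]: 23 solutions.

23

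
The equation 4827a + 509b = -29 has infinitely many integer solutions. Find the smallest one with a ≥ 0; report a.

gcd(4827, 509):
  4827 = 9×509 + 246
  509 = 2×246 + 17
  246 = 14×17 + 8
  17 = 2×8 + 1
  8 = 8×1
so gcd(4827, 509) = 1.
1 divides -29, so solutions exist.
Back-substitute for Bézout coefficients:
  1 = 17 - 2×8
  ... = 4827×(-60) + 509×(569)
Scale by -29/1 = -29: (a₀, b₀) = (1740, -16501).
General solution: a = 1740 + 509t, b = -16501 - 4827t for integer t.
a ≥ 0: smallest is 1740 mod 509 = 213 (at t = -3), with b = -2020.

213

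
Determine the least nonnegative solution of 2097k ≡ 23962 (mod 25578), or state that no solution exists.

gcd(25578, 2097):
  25578 = 12·2097 + 414
  2097 = 5·414 + 27
  414 = 15·27 + 9
  27 = 3·9
so gcd(25578, 2097) = 9.
9 does not divide 23962, so the congruence has no solution.

no solution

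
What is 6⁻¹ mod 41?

7

gcd(41, 6):
  41 = 6×6 + 5
  6 = 1×5 + 1
  5 = 5×1
so gcd(41, 6) = 1.
Back-substitute for Bézout coefficients:
  1 = 6 - 1×5
  ... = 6×(7) + 41×(-1)
So 6×7 ≡ 1 (mod 41), and 7 mod 41 = 7.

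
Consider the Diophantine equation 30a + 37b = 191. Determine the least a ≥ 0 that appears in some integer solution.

15

gcd(37, 30):
  37 = 1×30 + 7
  30 = 4×7 + 2
  7 = 3×2 + 1
  2 = 2×1
so gcd(37, 30) = 1.
1 divides 191, so solutions exist.
Back-substitute for Bézout coefficients:
  1 = 7 - 3×2
  ... = 30×(-16) + 37×(13)
Scale by 191/1 = 191: (a₀, b₀) = (-3056, 2483).
General solution: a = -3056 + 37t, b = 2483 - 30t for integer t.
a ≥ 0: smallest is -3056 mod 37 = 15 (at t = 83), with b = -7.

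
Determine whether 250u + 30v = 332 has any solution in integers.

no

gcd(250, 30):
  250 = 8×30 + 10
  30 = 3×10
so gcd(250, 30) = 10.
10 does not divide 332 (remainder 2), so no integer solutions.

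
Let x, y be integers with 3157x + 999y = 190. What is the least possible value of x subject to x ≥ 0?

gcd(3157, 999) = 1  (3157 = 3·999 + 160, 999 = 6·160 + 39, 160 = 4·39 + 4, 39 = 9·4 + 3, 4 = 1·3 + 1, 3 = 3·1).
1 divides 190, so solutions exist.
Back-substituting, 3157·(256) + 999·(-809) = 1.
Scale by 190/1 = 190: (x₀, y₀) = (48640, -153710).
General solution: x = 48640 + 999t, y = -153710 - 3157t for integer t.
x ≥ 0: smallest is 48640 mod 999 = 688 (at t = -48), with y = -2174.

688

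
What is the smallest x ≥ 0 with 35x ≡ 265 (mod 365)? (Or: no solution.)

18

gcd(365, 35) = 5.
5 divides 265, so solutions exist.
By Bézout, 35*(21) + 365*(-2) = 5.
So 35*(21) ≡ 5 (mod 365); multiply by 53: x ≡ 1113 (mod 73).
Smallest nonnegative: x = 1113 mod 73 = 18.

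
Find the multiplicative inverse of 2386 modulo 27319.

25384

gcd(27319, 2386):
  27319 = 11·2386 + 1073
  2386 = 2·1073 + 240
  1073 = 4·240 + 113
  240 = 2·113 + 14
  113 = 8·14 + 1
  14 = 14·1
so gcd(27319, 2386) = 1.
Back-substitute for Bézout coefficients:
  1 = 113 - 8·14
  ... = 2386·(-1935) + 27319·(169)
So 2386·-1935 ≡ 1 (mod 27319), and -1935 mod 27319 = 25384.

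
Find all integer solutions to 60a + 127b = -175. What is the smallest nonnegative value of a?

gcd(127, 60):
  127 = 2·60 + 7
  60 = 8·7 + 4
  7 = 1·4 + 3
  4 = 1·3 + 1
  3 = 3·1
so gcd(127, 60) = 1.
1 divides -175, so solutions exist.
Back-substitute for Bézout coefficients:
  1 = 4 - 1·3
  ... = 60·(36) + 127·(-17)
Scale by -175/1 = -175: (a₀, b₀) = (-6300, 2975).
General solution: a = -6300 + 127t, b = 2975 - 60t for integer t.
a ≥ 0: smallest is -6300 mod 127 = 50 (at t = 50), with b = -25.

50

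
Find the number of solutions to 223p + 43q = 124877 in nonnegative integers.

gcd(223, 43) = 1.
By Bézout, 223*(-16) + 43*(83) = 1.
One solution: (6, 2873).
General: p = 6 + 43t, q = 2873 - 223t.
p ≥ 0 ⇒ t ≥ 0; q ≥ 0 ⇒ t ≤ 12. So t ∈ [0, 12]: 13 solutions.

13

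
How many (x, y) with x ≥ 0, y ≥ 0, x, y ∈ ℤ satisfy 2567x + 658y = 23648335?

gcd(2567, 658) = 1  (2567 = 3·658 + 593, 658 = 1·593 + 65, 593 = 9·65 + 8, 65 = 8·8 + 1, 8 = 8·1).
Back-substituting, 2567·(-81) + 658·(316) = 1.
Scale by 23648335: one solution is (-1915515135, 7472873860). Reduce x mod 658: (509, 33954).
General: x = 509 + 658t, y = 33954 - 2567t.
x ≥ 0 ⇒ t ≥ 0; y ≥ 0 ⇒ t ≤ 13. So t ∈ [0, 13]: 14 solutions.

14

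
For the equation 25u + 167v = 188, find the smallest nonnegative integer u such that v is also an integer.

gcd(167, 25) = 1.
1 divides 188, so solutions exist.
By Bézout, 25*(-20) + 167*(3) = 1.
Scale by 188/1 = 188: (u₀, v₀) = (-3760, 564).
General solution: u = -3760 + 167t, v = 564 - 25t for integer t.
u ≥ 0: smallest is -3760 mod 167 = 81 (at t = 23), with v = -11.

81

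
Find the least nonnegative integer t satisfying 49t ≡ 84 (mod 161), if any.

gcd(161, 49) = 7  (161 = 3·49 + 14, 49 = 3·14 + 7, 14 = 2·7).
7 divides 84, so solutions exist.
Back-substituting, 49·(10) + 161·(-3) = 7.
So 49·(10) ≡ 7 (mod 161); multiply by 12: t ≡ 120 (mod 23).
Smallest nonnegative: t = 120 mod 23 = 5.

5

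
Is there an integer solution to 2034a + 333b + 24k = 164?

gcd(2034, 333) = 9.
gcd(9, 24) = 3.
3 does not divide 164 (remainder 2), so no integer solutions.

no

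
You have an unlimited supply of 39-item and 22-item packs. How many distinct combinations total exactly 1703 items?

2

Need nonnegative integers with 39j + 22k = 1703.
gcd(39, 22) = 1, and 39·(-9) + 22·(16) = 1.
So (j₀, k₀) = (-15327, 27248); general j = -15327 + 22t, k = 27248 - 39t.
j ≥ 0 ⇒ t ≥ 697; k ≥ 0 ⇒ t ≤ 698. That's 2 values of t.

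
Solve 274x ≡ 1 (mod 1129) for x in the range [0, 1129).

gcd(1129, 274) = 1  (1129 = 4·274 + 33, 274 = 8·33 + 10, 33 = 3·10 + 3, 10 = 3·3 + 1, 3 = 3·1).
Back-substituting, 274·(342) + 1129·(-83) = 1.
So 274·342 ≡ 1 (mod 1129), and 342 mod 1129 = 342.

342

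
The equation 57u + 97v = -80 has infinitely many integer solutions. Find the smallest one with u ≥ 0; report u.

2

gcd(97, 57) = 1  (97 = 1·57 + 40, 57 = 1·40 + 17, 40 = 2·17 + 6, 17 = 2·6 + 5, 6 = 1·5 + 1, 5 = 5·1).
1 divides -80, so solutions exist.
Back-substituting, 57·(-17) + 97·(10) = 1.
Scale by -80/1 = -80: (u₀, v₀) = (1360, -800).
General solution: u = 1360 + 97t, v = -800 - 57t for integer t.
u ≥ 0: smallest is 1360 mod 97 = 2 (at t = -14), with v = -2.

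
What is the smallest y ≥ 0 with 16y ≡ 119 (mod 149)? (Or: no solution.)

gcd(149, 16):
  149 = 9*16 + 5
  16 = 3*5 + 1
  5 = 5*1
so gcd(149, 16) = 1.
1 divides 119, so solutions exist.
Back-substitute for Bézout coefficients:
  1 = 16 - 3*5
  ... = 16*(28) + 149*(-3)
So 16*(28) ≡ 1 (mod 149); multiply by 119: y ≡ 3332 (mod 149).
Smallest nonnegative: y = 3332 mod 149 = 54.

54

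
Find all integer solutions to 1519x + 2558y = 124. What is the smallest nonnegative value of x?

1514

gcd(2558, 1519) = 1  (2558 = 1·1519 + 1039, 1519 = 1·1039 + 480, 1039 = 2·480 + 79, 480 = 6·79 + 6, 79 = 13·6 + 1, 6 = 6·1).
1 divides 124, so solutions exist.
Back-substituting, 1519·(-421) + 2558·(250) = 1.
Scale by 124/1 = 124: (x₀, y₀) = (-52204, 31000).
General solution: x = -52204 + 2558t, y = 31000 - 1519t for integer t.
x ≥ 0: smallest is -52204 mod 2558 = 1514 (at t = 21), with y = -899.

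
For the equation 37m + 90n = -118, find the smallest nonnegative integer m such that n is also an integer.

gcd(90, 37):
  90 = 2×37 + 16
  37 = 2×16 + 5
  16 = 3×5 + 1
  5 = 5×1
so gcd(90, 37) = 1.
1 divides -118, so solutions exist.
Back-substitute for Bézout coefficients:
  1 = 16 - 3×5
  ... = 37×(-17) + 90×(7)
Scale by -118/1 = -118: (m₀, n₀) = (2006, -826).
General solution: m = 2006 + 90t, n = -826 - 37t for integer t.
m ≥ 0: smallest is 2006 mod 90 = 26 (at t = -22), with n = -12.

26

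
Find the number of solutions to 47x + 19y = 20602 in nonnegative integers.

gcd(47, 19):
  47 = 2*19 + 9
  19 = 2*9 + 1
  9 = 9*1
so gcd(47, 19) = 1.
Back-substitute for Bézout coefficients:
  1 = 19 - 2*9
  ... = 47*(-2) + 19*(5)
Scale by 20602: one solution is (-41204, 103010). Reduce x mod 19: (7, 1067).
General: x = 7 + 19t, y = 1067 - 47t.
x ≥ 0 ⇒ t ≥ 0; y ≥ 0 ⇒ t ≤ 22. So t ∈ [0, 22]: 23 solutions.

23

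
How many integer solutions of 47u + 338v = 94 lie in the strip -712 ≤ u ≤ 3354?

gcd(338, 47):
  338 = 7×47 + 9
  47 = 5×9 + 2
  9 = 4×2 + 1
  2 = 2×1
so gcd(338, 47) = 1.
Back-substitute for Bézout coefficients:
  1 = 9 - 4×2
  ... = 47×(-151) + 338×(21)
Scale by 94: particular solution (-14194, 1974); reduce u mod 338: (2, 0).
General solution: u = 2 + 338t, v = 0 - 47t for integer t.
-712 ≤ 2 + 338t ≤ 3354 gives t ∈ [-2, 9], which is 12 values.

12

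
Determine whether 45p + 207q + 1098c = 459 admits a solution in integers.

yes

gcd(207, 45) = 9  (207 = 4*45 + 27, 45 = 1*27 + 18, 27 = 1*18 + 9, 18 = 2*9).
gcd(9, 1098) = 9.
9 divides 459, so integer solutions exist.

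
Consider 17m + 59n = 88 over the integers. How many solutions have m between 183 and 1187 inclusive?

17

gcd(59, 17) = 1.
By Bézout, 17×(7) + 59×(-2) = 1.
Particular solution: (26, -6).
General solution: m = 26 + 59t, n = -6 - 17t for integer t.
183 ≤ 26 + 59t ≤ 1187 gives t ∈ [3, 19], which is 17 values.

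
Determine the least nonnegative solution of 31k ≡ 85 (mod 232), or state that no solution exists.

gcd(232, 31) = 1.
1 divides 85, so solutions exist.
By Bézout, 31*(15) + 232*(-2) = 1.
So 31*(15) ≡ 1 (mod 232); multiply by 85: k ≡ 1275 (mod 232).
Smallest nonnegative: k = 1275 mod 232 = 115.

115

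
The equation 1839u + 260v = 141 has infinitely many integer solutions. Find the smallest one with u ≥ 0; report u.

199

gcd(1839, 260):
  1839 = 7·260 + 19
  260 = 13·19 + 13
  19 = 1·13 + 6
  13 = 2·6 + 1
  6 = 6·1
so gcd(1839, 260) = 1.
1 divides 141, so solutions exist.
Back-substitute for Bézout coefficients:
  1 = 13 - 2·6
  ... = 1839·(-41) + 260·(290)
Scale by 141/1 = 141: (u₀, v₀) = (-5781, 40890).
General solution: u = -5781 + 260t, v = 40890 - 1839t for integer t.
u ≥ 0: smallest is -5781 mod 260 = 199 (at t = 23), with v = -1407.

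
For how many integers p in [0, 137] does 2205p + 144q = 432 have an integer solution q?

9

gcd(2205, 144) = 9  (2205 = 15×144 + 45, 144 = 3×45 + 9, 45 = 5×9).
Back-substituting, 2205×(-3) + 144×(46) = 9.
Scale by 48: particular solution (-144, 2208); reduce p mod 16: (0, 3).
General solution: p = 0 + 16t, q = 3 - 245t for integer t.
0 ≤ 0 + 16t ≤ 137 gives t ∈ [0, 8], which is 9 values.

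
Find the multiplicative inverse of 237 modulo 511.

gcd(511, 237) = 1  (511 = 2·237 + 37, 237 = 6·37 + 15, 37 = 2·15 + 7, 15 = 2·7 + 1, 7 = 7·1).
Back-substituting, 237·(69) + 511·(-32) = 1.
So 237·69 ≡ 1 (mod 511), and 69 mod 511 = 69.

69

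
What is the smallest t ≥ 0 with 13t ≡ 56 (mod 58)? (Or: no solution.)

gcd(58, 13):
  58 = 4·13 + 6
  13 = 2·6 + 1
  6 = 6·1
so gcd(58, 13) = 1.
1 divides 56, so solutions exist.
Back-substitute for Bézout coefficients:
  1 = 13 - 2·6
  ... = 13·(9) + 58·(-2)
So 13·(9) ≡ 1 (mod 58); multiply by 56: t ≡ 504 (mod 58).
Smallest nonnegative: t = 504 mod 58 = 40.

40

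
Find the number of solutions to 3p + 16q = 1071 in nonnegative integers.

23

gcd(16, 3) = 1  (16 = 5·3 + 1, 3 = 3·1).
Back-substituting, 3·(-5) + 16·(1) = 1.
Scale by 1071: one solution is (-5355, 1071). Reduce p mod 16: (5, 66).
General: p = 5 + 16t, q = 66 - 3t.
p ≥ 0 ⇒ t ≥ 0; q ≥ 0 ⇒ t ≤ 22. So t ∈ [0, 22]: 23 solutions.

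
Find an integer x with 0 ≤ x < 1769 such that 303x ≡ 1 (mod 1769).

gcd(1769, 303) = 1  (1769 = 5*303 + 254, 303 = 1*254 + 49, 254 = 5*49 + 9, 49 = 5*9 + 4, 9 = 2*4 + 1, 4 = 4*1).
Back-substituting, 303*(-397) + 1769*(68) = 1.
So 303*-397 ≡ 1 (mod 1769), and -397 mod 1769 = 1372.

1372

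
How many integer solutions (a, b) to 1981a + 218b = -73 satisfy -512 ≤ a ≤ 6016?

gcd(1981, 218) = 1  (1981 = 9·218 + 19, 218 = 11·19 + 9, 19 = 2·9 + 1, 9 = 9·1).
Back-substituting, 1981·(23) + 218·(-209) = 1.
Scale by -73: particular solution (-1679, 15257); reduce a mod 218: (65, -591).
General solution: a = 65 + 218t, b = -591 - 1981t for integer t.
-512 ≤ 65 + 218t ≤ 6016 gives t ∈ [-2, 27], which is 30 values.

30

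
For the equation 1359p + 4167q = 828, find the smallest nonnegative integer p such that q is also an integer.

65

gcd(4167, 1359):
  4167 = 3*1359 + 90
  1359 = 15*90 + 9
  90 = 10*9
so gcd(4167, 1359) = 9.
9 divides 828, so solutions exist.
Back-substitute for Bézout coefficients:
  9 = 1359 - 15*90
  ... = 1359*(46) + 4167*(-15)
Scale by 828/9 = 92: (p₀, q₀) = (4232, -1380).
General solution: p = 4232 + 463t, q = -1380 - 151t for integer t.
p ≥ 0: smallest is 4232 mod 463 = 65 (at t = -9), with q = -21.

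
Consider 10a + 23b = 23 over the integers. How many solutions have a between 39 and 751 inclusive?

31

gcd(23, 10) = 1.
By Bézout, 10×(7) + 23×(-3) = 1.
Particular solution: (0, 1).
General solution: a = 0 + 23t, b = 1 - 10t for integer t.
39 ≤ 0 + 23t ≤ 751 gives t ∈ [2, 32], which is 31 values.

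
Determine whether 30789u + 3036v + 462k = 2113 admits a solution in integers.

no

gcd(30789, 3036) = 33  (30789 = 10·3036 + 429, 3036 = 7·429 + 33, 429 = 13·33).
gcd(33, 462) = 33.
33 does not divide 2113 (remainder 1), so no integer solutions.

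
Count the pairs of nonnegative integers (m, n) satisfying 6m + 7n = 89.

2

gcd(7, 6):
  7 = 1*6 + 1
  6 = 6*1
so gcd(7, 6) = 1.
Back-substitute for Bézout coefficients:
  1 = 7 - 1*6
  ... = 6*(-1) + 7*(1)
Scale by 89: one solution is (-89, 89). Reduce m mod 7: (2, 11).
General: m = 2 + 7t, n = 11 - 6t.
m ≥ 0 ⇒ t ≥ 0; n ≥ 0 ⇒ t ≤ 1. So t ∈ [0, 1]: 2 solutions.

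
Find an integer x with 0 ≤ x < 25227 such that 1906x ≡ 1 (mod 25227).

13990

gcd(25227, 1906) = 1  (25227 = 13·1906 + 449, 1906 = 4·449 + 110, 449 = 4·110 + 9, 110 = 12·9 + 2, 9 = 4·2 + 1, 2 = 2·1).
Back-substituting, 1906·(-11237) + 25227·(849) = 1.
So 1906·-11237 ≡ 1 (mod 25227), and -11237 mod 25227 = 13990.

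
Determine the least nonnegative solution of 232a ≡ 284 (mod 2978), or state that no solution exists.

489

gcd(2978, 232):
  2978 = 12×232 + 194
  232 = 1×194 + 38
  194 = 5×38 + 4
  38 = 9×4 + 2
  4 = 2×2
so gcd(2978, 232) = 2.
2 divides 284, so solutions exist.
Back-substitute for Bézout coefficients:
  2 = 38 - 9×4
  ... = 232×(706) + 2978×(-55)
So 232×(706) ≡ 2 (mod 2978); multiply by 142: a ≡ 100252 (mod 1489).
Smallest nonnegative: a = 100252 mod 1489 = 489.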